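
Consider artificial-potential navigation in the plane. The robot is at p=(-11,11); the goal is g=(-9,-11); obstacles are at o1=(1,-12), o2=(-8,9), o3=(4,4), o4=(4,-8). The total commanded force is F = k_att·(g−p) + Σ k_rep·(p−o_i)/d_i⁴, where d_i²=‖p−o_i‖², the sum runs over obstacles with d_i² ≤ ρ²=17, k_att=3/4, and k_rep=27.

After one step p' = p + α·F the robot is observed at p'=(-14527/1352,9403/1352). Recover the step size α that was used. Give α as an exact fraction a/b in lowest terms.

F_att = 3/4·(g−p) = 3/4·(2,-22) = (1.5000,-16.5000)
o1: d²=673 > ρ²=17 → inactive
o2: d²=13 ≤ ρ²=17; F_rep = 27·(-3,2)/13² = (-0.4793,0.3195)
o3: d²=274 > ρ²=17 → inactive
o4: d²=586 > ρ²=17 → inactive
F = F_att + ΣF_rep = (1.0207,-16.1805)
Δp = p'−p = (0.2552,-4.0451); α = Δx/Fx = (345/1352) / (345/338) = 1/4
check: Δy/Fy = (-5469/1352) / (-5469/338) = 1/4 ✓

α = 1/4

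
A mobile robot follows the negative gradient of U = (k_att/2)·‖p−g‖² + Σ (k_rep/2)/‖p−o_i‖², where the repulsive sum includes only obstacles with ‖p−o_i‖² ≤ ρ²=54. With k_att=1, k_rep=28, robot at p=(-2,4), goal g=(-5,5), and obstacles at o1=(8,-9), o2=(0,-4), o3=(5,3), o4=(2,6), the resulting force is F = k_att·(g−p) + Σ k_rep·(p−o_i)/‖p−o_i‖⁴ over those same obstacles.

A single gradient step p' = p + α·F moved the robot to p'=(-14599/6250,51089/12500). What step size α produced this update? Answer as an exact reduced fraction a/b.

α = 1/10

F_att = 1·(g−p) = 1·(-3,1) = (-3.0000,1.0000)
o1: d²=269 > ρ²=54 → inactive
o2: d²=68 > ρ²=54 → inactive
o3: d²=50 ≤ ρ²=54; F_rep = 28·(-7,1)/50² = (-0.0784,0.0112)
o4: d²=20 ≤ ρ²=54; F_rep = 28·(-4,-2)/20² = (-0.2800,-0.1400)
F = F_att + ΣF_rep = (-3.3584,0.8712)
Δp = p'−p = (-0.3358,0.0871); α = Δx/Fx = (-2099/6250) / (-2099/625) = 1/10
check: Δy/Fy = (1089/12500) / (1089/1250) = 1/10 ✓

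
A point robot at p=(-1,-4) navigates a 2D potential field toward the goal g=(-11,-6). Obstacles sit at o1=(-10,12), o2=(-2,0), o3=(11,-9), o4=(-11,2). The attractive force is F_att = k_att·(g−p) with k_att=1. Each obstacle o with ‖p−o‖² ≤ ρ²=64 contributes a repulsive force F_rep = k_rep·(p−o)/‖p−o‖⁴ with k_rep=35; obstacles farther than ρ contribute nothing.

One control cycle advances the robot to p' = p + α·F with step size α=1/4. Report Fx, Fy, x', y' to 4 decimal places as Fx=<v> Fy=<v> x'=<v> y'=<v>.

F_att = 1·(g−p) = 1·(-10,-2) = (-10.0000,-2.0000)
o1: d²=337 > ρ²=64 → inactive
o2: d²=17 ≤ ρ²=64; F_rep = 35·(1,-4)/17² = (0.1211,-0.4844)
o3: d²=169 > ρ²=64 → inactive
o4: d²=136 > ρ²=64 → inactive
F = F_att + ΣF_rep = (-9.8789,-2.4844)
p' = p + 1/4·F = (-3.4697,-4.6211)

Fx=-9.8789 Fy=-2.4844 x'=-3.4697 y'=-4.6211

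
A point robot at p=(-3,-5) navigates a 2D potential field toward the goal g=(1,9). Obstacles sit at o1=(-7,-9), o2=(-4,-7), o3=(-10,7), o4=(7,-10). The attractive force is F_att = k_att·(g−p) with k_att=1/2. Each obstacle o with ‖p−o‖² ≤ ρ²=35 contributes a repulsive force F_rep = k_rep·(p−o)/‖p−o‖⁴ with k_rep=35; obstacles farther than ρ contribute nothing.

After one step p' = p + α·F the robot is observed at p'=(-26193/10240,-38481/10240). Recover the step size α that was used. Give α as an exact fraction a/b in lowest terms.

α = 1/8

F_att = 1/2·(g−p) = 1/2·(4,14) = (2.0000,7.0000)
o1: d²=32 ≤ ρ²=35; F_rep = 35·(4,4)/32² = (0.1367,0.1367)
o2: d²=5 ≤ ρ²=35; F_rep = 35·(1,2)/5² = (1.4000,2.8000)
o3: d²=193 > ρ²=35 → inactive
o4: d²=125 > ρ²=35 → inactive
F = F_att + ΣF_rep = (3.5367,9.9367)
Δp = p'−p = (0.4421,1.2421); α = Δx/Fx = (4527/10240) / (4527/1280) = 1/8
check: Δy/Fy = (12719/10240) / (12719/1280) = 1/8 ✓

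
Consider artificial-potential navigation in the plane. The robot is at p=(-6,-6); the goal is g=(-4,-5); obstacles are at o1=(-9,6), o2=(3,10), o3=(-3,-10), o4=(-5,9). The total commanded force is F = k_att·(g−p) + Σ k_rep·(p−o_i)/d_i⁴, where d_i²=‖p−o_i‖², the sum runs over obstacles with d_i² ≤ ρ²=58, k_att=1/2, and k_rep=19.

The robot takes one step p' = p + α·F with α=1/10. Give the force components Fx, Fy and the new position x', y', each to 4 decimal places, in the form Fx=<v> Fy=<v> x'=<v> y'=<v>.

Fx=0.9088 Fy=0.6216 x'=-5.9091 y'=-5.9378

F_att = 1/2·(g−p) = 1/2·(2,1) = (1.0000,0.5000)
o1: d²=153 > ρ²=58 → inactive
o2: d²=337 > ρ²=58 → inactive
o3: d²=25 ≤ ρ²=58; F_rep = 19·(-3,4)/25² = (-0.0912,0.1216)
o4: d²=226 > ρ²=58 → inactive
F = F_att + ΣF_rep = (0.9088,0.6216)
p' = p + 1/10·F = (-5.9091,-5.9378)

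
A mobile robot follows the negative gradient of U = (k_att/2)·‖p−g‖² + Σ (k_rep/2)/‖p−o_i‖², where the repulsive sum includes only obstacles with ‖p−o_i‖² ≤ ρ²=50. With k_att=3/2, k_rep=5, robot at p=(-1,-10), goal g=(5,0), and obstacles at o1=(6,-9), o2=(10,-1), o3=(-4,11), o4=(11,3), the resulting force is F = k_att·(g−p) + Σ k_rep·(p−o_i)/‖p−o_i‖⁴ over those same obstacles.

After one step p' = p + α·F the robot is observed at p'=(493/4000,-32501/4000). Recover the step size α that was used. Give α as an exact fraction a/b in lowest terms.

α = 1/8

F_att = 3/2·(g−p) = 3/2·(6,10) = (9.0000,15.0000)
o1: d²=50 ≤ ρ²=50; F_rep = 5·(-7,-1)/50² = (-0.0140,-0.0020)
o2: d²=202 > ρ²=50 → inactive
o3: d²=450 > ρ²=50 → inactive
o4: d²=313 > ρ²=50 → inactive
F = F_att + ΣF_rep = (8.9860,14.9980)
Δp = p'−p = (1.1233,1.8747); α = Δx/Fx = (4493/4000) / (4493/500) = 1/8
check: Δy/Fy = (7499/4000) / (7499/500) = 1/8 ✓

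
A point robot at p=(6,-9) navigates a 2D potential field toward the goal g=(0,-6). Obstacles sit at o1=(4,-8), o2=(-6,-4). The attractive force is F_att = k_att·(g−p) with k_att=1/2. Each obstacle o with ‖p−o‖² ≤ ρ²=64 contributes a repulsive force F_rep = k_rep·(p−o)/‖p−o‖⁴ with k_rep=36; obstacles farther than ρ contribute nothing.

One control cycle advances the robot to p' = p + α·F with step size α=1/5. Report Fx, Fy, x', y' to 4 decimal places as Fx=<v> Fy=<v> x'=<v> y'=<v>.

F_att = 1/2·(g−p) = 1/2·(-6,3) = (-3.0000,1.5000)
o1: d²=5 ≤ ρ²=64; F_rep = 36·(2,-1)/5² = (2.8800,-1.4400)
o2: d²=169 > ρ²=64 → inactive
F = F_att + ΣF_rep = (-0.1200,0.0600)
p' = p + 1/5·F = (5.9760,-8.9880)

Fx=-0.1200 Fy=0.0600 x'=5.9760 y'=-8.9880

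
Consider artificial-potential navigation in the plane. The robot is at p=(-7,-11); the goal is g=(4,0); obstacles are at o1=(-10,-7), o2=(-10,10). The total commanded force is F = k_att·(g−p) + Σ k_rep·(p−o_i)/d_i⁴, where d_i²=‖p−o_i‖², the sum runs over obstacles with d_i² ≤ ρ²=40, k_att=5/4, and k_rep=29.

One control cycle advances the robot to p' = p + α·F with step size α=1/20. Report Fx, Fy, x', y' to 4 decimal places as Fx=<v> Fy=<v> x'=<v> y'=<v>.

F_att = 5/4·(g−p) = 5/4·(11,11) = (13.7500,13.7500)
o1: d²=25 ≤ ρ²=40; F_rep = 29·(3,-4)/25² = (0.1392,-0.1856)
o2: d²=450 > ρ²=40 → inactive
F = F_att + ΣF_rep = (13.8892,13.5644)
p' = p + 1/20·F = (-6.3055,-10.3218)

Fx=13.8892 Fy=13.5644 x'=-6.3055 y'=-10.3218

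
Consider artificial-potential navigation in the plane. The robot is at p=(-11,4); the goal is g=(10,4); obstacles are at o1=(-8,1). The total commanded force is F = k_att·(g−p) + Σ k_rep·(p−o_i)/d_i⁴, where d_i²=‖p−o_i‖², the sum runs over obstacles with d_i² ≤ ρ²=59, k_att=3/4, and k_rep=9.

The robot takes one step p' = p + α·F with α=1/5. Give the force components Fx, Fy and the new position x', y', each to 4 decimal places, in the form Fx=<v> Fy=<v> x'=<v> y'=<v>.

Fx=15.6667 Fy=0.0833 x'=-7.8667 y'=4.0167

F_att = 3/4·(g−p) = 3/4·(21,0) = (15.7500,0.0000)
o1: d²=18 ≤ ρ²=59; F_rep = 9·(-3,3)/18² = (-0.0833,0.0833)
F = F_att + ΣF_rep = (15.6667,0.0833)
p' = p + 1/5·F = (-7.8667,4.0167)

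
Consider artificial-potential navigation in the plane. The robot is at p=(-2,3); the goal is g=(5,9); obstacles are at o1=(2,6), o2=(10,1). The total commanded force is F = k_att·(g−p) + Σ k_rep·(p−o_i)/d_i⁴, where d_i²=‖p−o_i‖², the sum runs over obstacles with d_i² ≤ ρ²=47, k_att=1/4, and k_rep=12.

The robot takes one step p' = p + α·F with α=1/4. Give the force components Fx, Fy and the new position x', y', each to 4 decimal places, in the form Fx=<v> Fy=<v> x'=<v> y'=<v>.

F_att = 1/4·(g−p) = 1/4·(7,6) = (1.7500,1.5000)
o1: d²=25 ≤ ρ²=47; F_rep = 12·(-4,-3)/25² = (-0.0768,-0.0576)
o2: d²=148 > ρ²=47 → inactive
F = F_att + ΣF_rep = (1.6732,1.4424)
p' = p + 1/4·F = (-1.5817,3.3606)

Fx=1.6732 Fy=1.4424 x'=-1.5817 y'=3.3606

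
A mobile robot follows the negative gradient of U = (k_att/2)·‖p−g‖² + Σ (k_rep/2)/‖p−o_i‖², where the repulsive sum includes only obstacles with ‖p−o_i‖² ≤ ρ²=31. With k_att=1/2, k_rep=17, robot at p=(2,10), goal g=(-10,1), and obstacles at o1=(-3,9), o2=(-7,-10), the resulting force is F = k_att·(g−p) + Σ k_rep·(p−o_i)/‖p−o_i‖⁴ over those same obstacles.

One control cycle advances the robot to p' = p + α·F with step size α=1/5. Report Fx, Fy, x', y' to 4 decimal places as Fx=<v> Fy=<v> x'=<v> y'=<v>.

Fx=-5.8743 Fy=-4.4749 x'=0.8251 y'=9.1050

F_att = 1/2·(g−p) = 1/2·(-12,-9) = (-6.0000,-4.5000)
o1: d²=26 ≤ ρ²=31; F_rep = 17·(5,1)/26² = (0.1257,0.0251)
o2: d²=481 > ρ²=31 → inactive
F = F_att + ΣF_rep = (-5.8743,-4.4749)
p' = p + 1/5·F = (0.8251,9.1050)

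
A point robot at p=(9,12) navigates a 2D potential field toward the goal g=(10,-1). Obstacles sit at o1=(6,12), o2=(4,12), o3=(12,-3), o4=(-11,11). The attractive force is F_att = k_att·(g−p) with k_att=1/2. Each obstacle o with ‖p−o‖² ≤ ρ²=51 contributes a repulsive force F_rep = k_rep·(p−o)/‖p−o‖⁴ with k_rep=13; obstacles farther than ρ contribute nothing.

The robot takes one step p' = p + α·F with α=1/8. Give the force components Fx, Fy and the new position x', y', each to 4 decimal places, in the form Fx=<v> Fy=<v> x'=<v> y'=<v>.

Fx=1.0855 Fy=-6.5000 x'=9.1357 y'=11.1875

F_att = 1/2·(g−p) = 1/2·(1,-13) = (0.5000,-6.5000)
o1: d²=9 ≤ ρ²=51; F_rep = 13·(3,0)/9² = (0.4815,0.0000)
o2: d²=25 ≤ ρ²=51; F_rep = 13·(5,0)/25² = (0.1040,0.0000)
o3: d²=234 > ρ²=51 → inactive
o4: d²=401 > ρ²=51 → inactive
F = F_att + ΣF_rep = (1.0855,-6.5000)
p' = p + 1/8·F = (9.1357,11.1875)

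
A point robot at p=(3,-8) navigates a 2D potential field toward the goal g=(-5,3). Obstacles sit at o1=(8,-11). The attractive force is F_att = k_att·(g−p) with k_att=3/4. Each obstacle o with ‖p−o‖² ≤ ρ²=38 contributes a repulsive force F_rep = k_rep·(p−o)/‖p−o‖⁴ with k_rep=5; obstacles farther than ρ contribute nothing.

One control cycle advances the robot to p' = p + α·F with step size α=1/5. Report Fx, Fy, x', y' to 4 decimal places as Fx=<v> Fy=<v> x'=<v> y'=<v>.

F_att = 3/4·(g−p) = 3/4·(-8,11) = (-6.0000,8.2500)
o1: d²=34 ≤ ρ²=38; F_rep = 5·(-5,3)/34² = (-0.0216,0.0130)
F = F_att + ΣF_rep = (-6.0216,8.2630)
p' = p + 1/5·F = (1.7957,-6.3474)

Fx=-6.0216 Fy=8.2630 x'=1.7957 y'=-6.3474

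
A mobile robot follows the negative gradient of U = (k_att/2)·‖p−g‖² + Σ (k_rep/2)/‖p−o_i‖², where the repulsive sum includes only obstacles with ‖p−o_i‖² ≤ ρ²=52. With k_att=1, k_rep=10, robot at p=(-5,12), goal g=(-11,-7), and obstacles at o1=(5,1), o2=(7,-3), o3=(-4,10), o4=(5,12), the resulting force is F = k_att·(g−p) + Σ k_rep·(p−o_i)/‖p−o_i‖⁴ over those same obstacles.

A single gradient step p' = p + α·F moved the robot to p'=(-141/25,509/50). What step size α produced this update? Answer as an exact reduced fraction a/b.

α = 1/10

F_att = 1·(g−p) = 1·(-6,-19) = (-6.0000,-19.0000)
o1: d²=221 > ρ²=52 → inactive
o2: d²=369 > ρ²=52 → inactive
o3: d²=5 ≤ ρ²=52; F_rep = 10·(-1,2)/5² = (-0.4000,0.8000)
o4: d²=100 > ρ²=52 → inactive
F = F_att + ΣF_rep = (-6.4000,-18.2000)
Δp = p'−p = (-0.6400,-1.8200); α = Δx/Fx = (-16/25) / (-32/5) = 1/10
check: Δy/Fy = (-91/50) / (-91/5) = 1/10 ✓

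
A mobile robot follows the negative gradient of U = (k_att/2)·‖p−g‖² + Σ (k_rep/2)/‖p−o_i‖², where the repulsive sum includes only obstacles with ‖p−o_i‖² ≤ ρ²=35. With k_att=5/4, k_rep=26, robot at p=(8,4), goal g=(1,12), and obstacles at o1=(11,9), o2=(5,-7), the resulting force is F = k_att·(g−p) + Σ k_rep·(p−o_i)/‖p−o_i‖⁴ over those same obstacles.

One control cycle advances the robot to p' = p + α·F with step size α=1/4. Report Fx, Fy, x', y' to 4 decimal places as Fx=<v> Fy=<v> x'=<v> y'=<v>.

Fx=-8.8175 Fy=9.8875 x'=5.7956 y'=6.4719

F_att = 5/4·(g−p) = 5/4·(-7,8) = (-8.7500,10.0000)
o1: d²=34 ≤ ρ²=35; F_rep = 26·(-3,-5)/34² = (-0.0675,-0.1125)
o2: d²=130 > ρ²=35 → inactive
F = F_att + ΣF_rep = (-8.8175,9.8875)
p' = p + 1/4·F = (5.7956,6.4719)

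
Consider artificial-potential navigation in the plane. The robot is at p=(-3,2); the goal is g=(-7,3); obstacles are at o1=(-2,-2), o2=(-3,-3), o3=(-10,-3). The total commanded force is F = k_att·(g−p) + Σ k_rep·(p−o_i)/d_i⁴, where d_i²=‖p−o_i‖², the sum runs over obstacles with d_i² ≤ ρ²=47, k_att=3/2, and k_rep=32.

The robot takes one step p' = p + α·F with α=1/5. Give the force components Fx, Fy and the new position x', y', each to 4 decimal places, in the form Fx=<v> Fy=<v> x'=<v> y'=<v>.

F_att = 3/2·(g−p) = 3/2·(-4,1) = (-6.0000,1.5000)
o1: d²=17 ≤ ρ²=47; F_rep = 32·(-1,4)/17² = (-0.1107,0.4429)
o2: d²=25 ≤ ρ²=47; F_rep = 32·(0,5)/25² = (0.0000,0.2560)
o3: d²=74 > ρ²=47 → inactive
F = F_att + ΣF_rep = (-6.1107,2.1989)
p' = p + 1/5·F = (-4.2221,2.4398)

Fx=-6.1107 Fy=2.1989 x'=-4.2221 y'=2.4398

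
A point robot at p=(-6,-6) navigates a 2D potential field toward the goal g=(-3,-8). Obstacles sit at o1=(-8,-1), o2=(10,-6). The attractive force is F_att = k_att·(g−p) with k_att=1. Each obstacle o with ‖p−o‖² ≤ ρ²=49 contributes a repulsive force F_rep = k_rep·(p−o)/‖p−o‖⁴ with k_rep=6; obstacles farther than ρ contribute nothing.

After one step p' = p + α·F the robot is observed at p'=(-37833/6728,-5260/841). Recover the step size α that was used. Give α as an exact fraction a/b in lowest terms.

α = 1/8

F_att = 1·(g−p) = 1·(3,-2) = (3.0000,-2.0000)
o1: d²=29 ≤ ρ²=49; F_rep = 6·(2,-5)/29² = (0.0143,-0.0357)
o2: d²=256 > ρ²=49 → inactive
F = F_att + ΣF_rep = (3.0143,-2.0357)
Δp = p'−p = (0.3768,-0.2545); α = Δx/Fx = (2535/6728) / (2535/841) = 1/8
check: Δy/Fy = (-214/841) / (-1712/841) = 1/8 ✓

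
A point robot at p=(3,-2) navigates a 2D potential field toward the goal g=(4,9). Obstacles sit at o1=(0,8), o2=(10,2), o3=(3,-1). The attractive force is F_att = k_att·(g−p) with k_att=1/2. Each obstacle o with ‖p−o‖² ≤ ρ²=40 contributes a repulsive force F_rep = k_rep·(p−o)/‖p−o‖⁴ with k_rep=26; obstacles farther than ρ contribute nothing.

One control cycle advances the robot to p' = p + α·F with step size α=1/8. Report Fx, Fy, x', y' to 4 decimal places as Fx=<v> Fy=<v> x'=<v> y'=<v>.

F_att = 1/2·(g−p) = 1/2·(1,11) = (0.5000,5.5000)
o1: d²=109 > ρ²=40 → inactive
o2: d²=65 > ρ²=40 → inactive
o3: d²=1 ≤ ρ²=40; F_rep = 26·(0,-1)/1² = (0.0000,-26.0000)
F = F_att + ΣF_rep = (0.5000,-20.5000)
p' = p + 1/8·F = (3.0625,-4.5625)

Fx=0.5000 Fy=-20.5000 x'=3.0625 y'=-4.5625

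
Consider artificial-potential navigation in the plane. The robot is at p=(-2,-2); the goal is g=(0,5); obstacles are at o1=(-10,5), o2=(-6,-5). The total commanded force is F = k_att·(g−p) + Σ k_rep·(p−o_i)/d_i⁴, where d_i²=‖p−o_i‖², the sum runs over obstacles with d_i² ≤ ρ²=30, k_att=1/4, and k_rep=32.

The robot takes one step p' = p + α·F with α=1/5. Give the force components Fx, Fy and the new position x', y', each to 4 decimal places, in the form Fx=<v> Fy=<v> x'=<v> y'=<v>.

Fx=0.7048 Fy=1.9036 x'=-1.8590 y'=-1.6193

F_att = 1/4·(g−p) = 1/4·(2,7) = (0.5000,1.7500)
o1: d²=113 > ρ²=30 → inactive
o2: d²=25 ≤ ρ²=30; F_rep = 32·(4,3)/25² = (0.2048,0.1536)
F = F_att + ΣF_rep = (0.7048,1.9036)
p' = p + 1/5·F = (-1.8590,-1.6193)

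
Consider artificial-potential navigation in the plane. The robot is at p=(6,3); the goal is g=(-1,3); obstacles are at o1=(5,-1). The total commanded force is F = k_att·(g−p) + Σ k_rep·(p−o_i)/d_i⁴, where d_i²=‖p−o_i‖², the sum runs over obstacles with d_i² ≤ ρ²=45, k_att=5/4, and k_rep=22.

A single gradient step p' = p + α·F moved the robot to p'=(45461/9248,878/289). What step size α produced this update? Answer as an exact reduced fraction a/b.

F_att = 5/4·(g−p) = 5/4·(-7,0) = (-8.7500,0.0000)
o1: d²=17 ≤ ρ²=45; F_rep = 22·(1,4)/17² = (0.0761,0.3045)
F = F_att + ΣF_rep = (-8.6739,0.3045)
Δp = p'−p = (-1.0842,0.0381); α = Δx/Fx = (-10027/9248) / (-10027/1156) = 1/8
check: Δy/Fy = (11/289) / (88/289) = 1/8 ✓

α = 1/8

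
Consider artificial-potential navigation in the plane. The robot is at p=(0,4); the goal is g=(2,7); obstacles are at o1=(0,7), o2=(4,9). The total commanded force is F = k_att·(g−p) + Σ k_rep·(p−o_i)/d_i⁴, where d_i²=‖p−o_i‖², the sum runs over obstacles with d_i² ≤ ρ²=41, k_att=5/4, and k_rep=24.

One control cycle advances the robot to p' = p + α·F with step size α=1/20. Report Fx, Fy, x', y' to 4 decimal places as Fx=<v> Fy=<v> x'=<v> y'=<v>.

F_att = 5/4·(g−p) = 5/4·(2,3) = (2.5000,3.7500)
o1: d²=9 ≤ ρ²=41; F_rep = 24·(0,-3)/9² = (0.0000,-0.8889)
o2: d²=41 ≤ ρ²=41; F_rep = 24·(-4,-5)/41² = (-0.0571,-0.0714)
F = F_att + ΣF_rep = (2.4429,2.7897)
p' = p + 1/20·F = (0.1221,4.1395)

Fx=2.4429 Fy=2.7897 x'=0.1221 y'=4.1395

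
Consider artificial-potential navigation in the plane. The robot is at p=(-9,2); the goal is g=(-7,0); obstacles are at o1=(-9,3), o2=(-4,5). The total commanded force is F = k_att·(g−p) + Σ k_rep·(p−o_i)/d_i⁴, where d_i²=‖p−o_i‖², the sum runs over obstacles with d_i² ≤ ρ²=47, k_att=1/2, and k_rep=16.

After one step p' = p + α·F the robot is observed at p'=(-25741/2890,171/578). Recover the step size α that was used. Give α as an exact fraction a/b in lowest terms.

F_att = 1/2·(g−p) = 1/2·(2,-2) = (1.0000,-1.0000)
o1: d²=1 ≤ ρ²=47; F_rep = 16·(0,-1)/1² = (0.0000,-16.0000)
o2: d²=34 ≤ ρ²=47; F_rep = 16·(-5,-3)/34² = (-0.0692,-0.0415)
F = F_att + ΣF_rep = (0.9308,-17.0415)
Δp = p'−p = (0.0931,-1.7042); α = Δx/Fx = (269/2890) / (269/289) = 1/10
check: Δy/Fy = (-985/578) / (-4925/289) = 1/10 ✓

α = 1/10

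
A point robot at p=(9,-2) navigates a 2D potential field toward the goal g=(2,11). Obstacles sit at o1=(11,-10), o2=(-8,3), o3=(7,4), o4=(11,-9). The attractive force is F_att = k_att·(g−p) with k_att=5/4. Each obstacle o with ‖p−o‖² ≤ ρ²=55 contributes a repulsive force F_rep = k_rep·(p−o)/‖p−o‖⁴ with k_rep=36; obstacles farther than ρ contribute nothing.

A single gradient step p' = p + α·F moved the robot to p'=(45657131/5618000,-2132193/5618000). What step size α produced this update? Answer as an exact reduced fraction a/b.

F_att = 5/4·(g−p) = 5/4·(-7,13) = (-8.7500,16.2500)
o1: d²=68 > ρ²=55 → inactive
o2: d²=314 > ρ²=55 → inactive
o3: d²=40 ≤ ρ²=55; F_rep = 36·(2,-6)/40² = (0.0450,-0.1350)
o4: d²=53 ≤ ρ²=55; F_rep = 36·(-2,7)/53² = (-0.0256,0.0897)
F = F_att + ΣF_rep = (-8.7306,16.2047)
Δp = p'−p = (-0.8731,1.6205); α = Δx/Fx = (-4904869/5618000) / (-4904869/561800) = 1/10
check: Δy/Fy = (9103807/5618000) / (9103807/561800) = 1/10 ✓

α = 1/10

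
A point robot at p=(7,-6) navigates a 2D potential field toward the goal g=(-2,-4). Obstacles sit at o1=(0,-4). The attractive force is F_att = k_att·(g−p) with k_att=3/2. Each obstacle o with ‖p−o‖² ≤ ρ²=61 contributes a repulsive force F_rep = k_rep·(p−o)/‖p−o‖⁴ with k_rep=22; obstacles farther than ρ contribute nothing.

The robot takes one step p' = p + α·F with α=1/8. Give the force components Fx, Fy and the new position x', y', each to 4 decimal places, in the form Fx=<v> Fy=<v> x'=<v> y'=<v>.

Fx=-13.4452 Fy=2.9843 x'=5.3194 y'=-5.6270

F_att = 3/2·(g−p) = 3/2·(-9,2) = (-13.5000,3.0000)
o1: d²=53 ≤ ρ²=61; F_rep = 22·(7,-2)/53² = (0.0548,-0.0157)
F = F_att + ΣF_rep = (-13.4452,2.9843)
p' = p + 1/8·F = (5.3194,-5.6270)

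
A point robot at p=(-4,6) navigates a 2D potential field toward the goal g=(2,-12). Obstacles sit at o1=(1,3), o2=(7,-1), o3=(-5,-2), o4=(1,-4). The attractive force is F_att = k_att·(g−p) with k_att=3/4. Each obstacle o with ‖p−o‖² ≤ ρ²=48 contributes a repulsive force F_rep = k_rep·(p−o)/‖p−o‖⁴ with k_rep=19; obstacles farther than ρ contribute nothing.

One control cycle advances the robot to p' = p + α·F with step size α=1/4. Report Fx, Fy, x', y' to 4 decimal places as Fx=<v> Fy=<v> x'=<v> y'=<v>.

F_att = 3/4·(g−p) = 3/4·(6,-18) = (4.5000,-13.5000)
o1: d²=34 ≤ ρ²=48; F_rep = 19·(-5,3)/34² = (-0.0822,0.0493)
o2: d²=170 > ρ²=48 → inactive
o3: d²=65 > ρ²=48 → inactive
o4: d²=125 > ρ²=48 → inactive
F = F_att + ΣF_rep = (4.4178,-13.4507)
p' = p + 1/4·F = (-2.8955,2.6373)

Fx=4.4178 Fy=-13.4507 x'=-2.8955 y'=2.6373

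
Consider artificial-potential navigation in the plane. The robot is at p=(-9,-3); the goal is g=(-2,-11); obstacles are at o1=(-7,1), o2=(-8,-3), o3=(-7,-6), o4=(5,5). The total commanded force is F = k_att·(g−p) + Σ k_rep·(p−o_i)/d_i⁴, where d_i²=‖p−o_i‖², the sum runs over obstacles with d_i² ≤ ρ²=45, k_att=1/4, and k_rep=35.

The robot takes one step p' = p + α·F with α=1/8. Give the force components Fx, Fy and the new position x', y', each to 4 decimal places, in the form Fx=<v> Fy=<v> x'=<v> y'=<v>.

F_att = 1/4·(g−p) = 1/4·(7,-8) = (1.7500,-2.0000)
o1: d²=20 ≤ ρ²=45; F_rep = 35·(-2,-4)/20² = (-0.1750,-0.3500)
o2: d²=1 ≤ ρ²=45; F_rep = 35·(-1,0)/1² = (-35.0000,0.0000)
o3: d²=13 ≤ ρ²=45; F_rep = 35·(-2,3)/13² = (-0.4142,0.6213)
o4: d²=260 > ρ²=45 → inactive
F = F_att + ΣF_rep = (-33.8392,-1.7287)
p' = p + 1/8·F = (-13.2299,-3.2161)

Fx=-33.8392 Fy=-1.7287 x'=-13.2299 y'=-3.2161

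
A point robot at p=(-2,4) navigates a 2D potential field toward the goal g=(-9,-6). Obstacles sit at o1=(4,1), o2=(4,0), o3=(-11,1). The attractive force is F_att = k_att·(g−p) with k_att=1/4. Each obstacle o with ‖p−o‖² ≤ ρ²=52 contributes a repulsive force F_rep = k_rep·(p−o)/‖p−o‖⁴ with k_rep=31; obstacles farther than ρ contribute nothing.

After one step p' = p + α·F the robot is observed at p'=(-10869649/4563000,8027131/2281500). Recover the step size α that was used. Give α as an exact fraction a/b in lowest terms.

F_att = 1/4·(g−p) = 1/4·(-7,-10) = (-1.7500,-2.5000)
o1: d²=45 ≤ ρ²=52; F_rep = 31·(-6,3)/45² = (-0.0919,0.0459)
o2: d²=52 ≤ ρ²=52; F_rep = 31·(-6,4)/52² = (-0.0688,0.0459)
o3: d²=90 > ρ²=52 → inactive
F = F_att + ΣF_rep = (-1.9106,-2.4082)
Δp = p'−p = (-0.3821,-0.4816); α = Δx/Fx = (-1743649/4563000) / (-1743649/912600) = 1/5
check: Δy/Fy = (-1098869/2281500) / (-1098869/456300) = 1/5 ✓

α = 1/5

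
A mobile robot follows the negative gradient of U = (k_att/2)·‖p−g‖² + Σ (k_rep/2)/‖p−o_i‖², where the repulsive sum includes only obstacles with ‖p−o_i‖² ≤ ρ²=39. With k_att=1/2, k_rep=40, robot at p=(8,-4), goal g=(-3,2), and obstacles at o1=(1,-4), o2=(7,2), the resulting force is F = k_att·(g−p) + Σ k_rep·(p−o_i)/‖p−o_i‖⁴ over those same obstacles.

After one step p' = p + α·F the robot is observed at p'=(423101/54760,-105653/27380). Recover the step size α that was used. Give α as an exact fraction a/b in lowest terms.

α = 1/20

F_att = 1/2·(g−p) = 1/2·(-11,6) = (-5.5000,3.0000)
o1: d²=49 > ρ²=39 → inactive
o2: d²=37 ≤ ρ²=39; F_rep = 40·(1,-6)/37² = (0.0292,-0.1753)
F = F_att + ΣF_rep = (-5.4708,2.8247)
Δp = p'−p = (-0.2735,0.1412); α = Δx/Fx = (-14979/54760) / (-14979/2738) = 1/20
check: Δy/Fy = (3867/27380) / (3867/1369) = 1/20 ✓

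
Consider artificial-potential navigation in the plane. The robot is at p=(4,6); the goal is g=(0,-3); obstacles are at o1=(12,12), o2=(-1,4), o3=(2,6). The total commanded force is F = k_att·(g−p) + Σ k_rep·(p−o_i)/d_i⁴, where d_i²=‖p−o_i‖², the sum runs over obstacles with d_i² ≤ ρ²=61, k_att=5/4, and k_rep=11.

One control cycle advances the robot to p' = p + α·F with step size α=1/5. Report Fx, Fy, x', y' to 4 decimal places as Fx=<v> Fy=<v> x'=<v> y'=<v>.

F_att = 5/4·(g−p) = 5/4·(-4,-9) = (-5.0000,-11.2500)
o1: d²=100 > ρ²=61 → inactive
o2: d²=29 ≤ ρ²=61; F_rep = 11·(5,2)/29² = (0.0654,0.0262)
o3: d²=4 ≤ ρ²=61; F_rep = 11·(2,0)/4² = (1.3750,0.0000)
F = F_att + ΣF_rep = (-3.5596,-11.2238)
p' = p + 1/5·F = (3.2881,3.7552)

Fx=-3.5596 Fy=-11.2238 x'=3.2881 y'=3.7552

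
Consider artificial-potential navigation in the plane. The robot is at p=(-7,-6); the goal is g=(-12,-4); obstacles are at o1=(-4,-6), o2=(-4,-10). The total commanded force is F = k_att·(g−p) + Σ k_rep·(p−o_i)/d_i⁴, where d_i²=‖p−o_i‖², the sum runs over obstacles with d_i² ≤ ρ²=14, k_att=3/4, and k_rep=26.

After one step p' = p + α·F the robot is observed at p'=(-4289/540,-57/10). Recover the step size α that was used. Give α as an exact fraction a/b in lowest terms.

α = 1/5

F_att = 3/4·(g−p) = 3/4·(-5,2) = (-3.7500,1.5000)
o1: d²=9 ≤ ρ²=14; F_rep = 26·(-3,0)/9² = (-0.9630,0.0000)
o2: d²=25 > ρ²=14 → inactive
F = F_att + ΣF_rep = (-4.7130,1.5000)
Δp = p'−p = (-0.9426,0.3000); α = Δx/Fx = (-509/540) / (-509/108) = 1/5
check: Δy/Fy = (3/10) / (3/2) = 1/5 ✓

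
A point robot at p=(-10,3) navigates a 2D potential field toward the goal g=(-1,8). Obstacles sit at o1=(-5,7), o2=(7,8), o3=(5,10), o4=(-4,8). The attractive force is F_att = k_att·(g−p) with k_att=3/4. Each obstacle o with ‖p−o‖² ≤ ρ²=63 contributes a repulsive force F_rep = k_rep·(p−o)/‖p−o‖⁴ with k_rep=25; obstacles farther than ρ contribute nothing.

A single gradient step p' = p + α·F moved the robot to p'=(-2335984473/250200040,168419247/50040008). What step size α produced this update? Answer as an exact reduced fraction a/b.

α = 1/10

F_att = 3/4·(g−p) = 3/4·(9,5) = (6.7500,3.7500)
o1: d²=41 ≤ ρ²=63; F_rep = 25·(-5,-4)/41² = (-0.0744,-0.0595)
o2: d²=314 > ρ²=63 → inactive
o3: d²=274 > ρ²=63 → inactive
o4: d²=61 ≤ ρ²=63; F_rep = 25·(-6,-5)/61² = (-0.0403,-0.0336)
F = F_att + ΣF_rep = (6.6353,3.6569)
Δp = p'−p = (0.6635,0.3657); α = Δx/Fx = (166015927/250200040) / (166015927/25020004) = 1/10
check: Δy/Fy = (18299223/50040008) / (91496115/25020004) = 1/10 ✓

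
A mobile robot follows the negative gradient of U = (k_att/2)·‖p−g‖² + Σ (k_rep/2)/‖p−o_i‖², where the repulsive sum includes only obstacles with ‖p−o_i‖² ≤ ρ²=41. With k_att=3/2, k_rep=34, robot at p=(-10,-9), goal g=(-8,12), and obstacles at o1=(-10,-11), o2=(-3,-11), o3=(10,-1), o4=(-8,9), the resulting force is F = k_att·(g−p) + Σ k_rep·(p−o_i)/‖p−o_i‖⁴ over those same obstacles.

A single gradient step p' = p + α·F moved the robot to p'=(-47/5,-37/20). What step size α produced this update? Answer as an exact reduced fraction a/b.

α = 1/5

F_att = 3/2·(g−p) = 3/2·(2,21) = (3.0000,31.5000)
o1: d²=4 ≤ ρ²=41; F_rep = 34·(0,2)/4² = (0.0000,4.2500)
o2: d²=53 > ρ²=41 → inactive
o3: d²=464 > ρ²=41 → inactive
o4: d²=328 > ρ²=41 → inactive
F = F_att + ΣF_rep = (3.0000,35.7500)
Δp = p'−p = (0.6000,7.1500); α = Δx/Fx = (3/5) / (3) = 1/5
check: Δy/Fy = (143/20) / (143/4) = 1/5 ✓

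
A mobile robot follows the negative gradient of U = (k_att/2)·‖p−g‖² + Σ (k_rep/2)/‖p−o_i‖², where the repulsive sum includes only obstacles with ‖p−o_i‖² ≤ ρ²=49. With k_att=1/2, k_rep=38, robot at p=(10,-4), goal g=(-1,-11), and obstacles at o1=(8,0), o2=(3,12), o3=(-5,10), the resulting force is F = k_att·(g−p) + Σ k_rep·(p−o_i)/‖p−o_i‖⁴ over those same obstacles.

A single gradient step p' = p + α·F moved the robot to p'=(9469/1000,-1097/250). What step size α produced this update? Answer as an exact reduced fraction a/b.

F_att = 1/2·(g−p) = 1/2·(-11,-7) = (-5.5000,-3.5000)
o1: d²=20 ≤ ρ²=49; F_rep = 38·(2,-4)/20² = (0.1900,-0.3800)
o2: d²=305 > ρ²=49 → inactive
o3: d²=421 > ρ²=49 → inactive
F = F_att + ΣF_rep = (-5.3100,-3.8800)
Δp = p'−p = (-0.5310,-0.3880); α = Δx/Fx = (-531/1000) / (-531/100) = 1/10
check: Δy/Fy = (-97/250) / (-97/25) = 1/10 ✓

α = 1/10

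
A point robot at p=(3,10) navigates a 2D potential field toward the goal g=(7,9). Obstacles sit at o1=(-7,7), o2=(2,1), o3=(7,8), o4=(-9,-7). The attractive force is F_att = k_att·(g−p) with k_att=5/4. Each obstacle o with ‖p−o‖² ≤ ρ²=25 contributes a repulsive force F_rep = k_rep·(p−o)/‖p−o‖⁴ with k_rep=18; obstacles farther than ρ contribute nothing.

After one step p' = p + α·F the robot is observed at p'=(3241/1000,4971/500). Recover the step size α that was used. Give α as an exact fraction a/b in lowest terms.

α = 1/20

F_att = 5/4·(g−p) = 5/4·(4,-1) = (5.0000,-1.2500)
o1: d²=109 > ρ²=25 → inactive
o2: d²=82 > ρ²=25 → inactive
o3: d²=20 ≤ ρ²=25; F_rep = 18·(-4,2)/20² = (-0.1800,0.0900)
o4: d²=433 > ρ²=25 → inactive
F = F_att + ΣF_rep = (4.8200,-1.1600)
Δp = p'−p = (0.2410,-0.0580); α = Δx/Fx = (241/1000) / (241/50) = 1/20
check: Δy/Fy = (-29/500) / (-29/25) = 1/20 ✓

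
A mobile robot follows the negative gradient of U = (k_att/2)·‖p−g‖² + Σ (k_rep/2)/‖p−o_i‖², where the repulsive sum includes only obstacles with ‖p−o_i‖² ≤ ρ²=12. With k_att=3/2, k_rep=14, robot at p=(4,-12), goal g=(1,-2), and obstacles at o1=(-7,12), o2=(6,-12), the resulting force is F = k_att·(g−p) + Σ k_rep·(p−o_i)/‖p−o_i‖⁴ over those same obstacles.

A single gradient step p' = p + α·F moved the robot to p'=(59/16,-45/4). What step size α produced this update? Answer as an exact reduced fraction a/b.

α = 1/20

F_att = 3/2·(g−p) = 3/2·(-3,10) = (-4.5000,15.0000)
o1: d²=697 > ρ²=12 → inactive
o2: d²=4 ≤ ρ²=12; F_rep = 14·(-2,0)/4² = (-1.7500,0.0000)
F = F_att + ΣF_rep = (-6.2500,15.0000)
Δp = p'−p = (-0.3125,0.7500); α = Δx/Fx = (-5/16) / (-25/4) = 1/20
check: Δy/Fy = (3/4) / (15) = 1/20 ✓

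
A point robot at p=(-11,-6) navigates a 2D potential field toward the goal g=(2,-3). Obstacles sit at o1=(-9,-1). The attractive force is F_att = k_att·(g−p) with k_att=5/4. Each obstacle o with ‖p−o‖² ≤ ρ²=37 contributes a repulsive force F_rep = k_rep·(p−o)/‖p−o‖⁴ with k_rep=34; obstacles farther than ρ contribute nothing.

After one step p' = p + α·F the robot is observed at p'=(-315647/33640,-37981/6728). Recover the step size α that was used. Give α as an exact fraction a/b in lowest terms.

F_att = 5/4·(g−p) = 5/4·(13,3) = (16.2500,3.7500)
o1: d²=29 ≤ ρ²=37; F_rep = 34·(-2,-5)/29² = (-0.0809,-0.2021)
F = F_att + ΣF_rep = (16.1691,3.5479)
Δp = p'−p = (1.6169,0.3548); α = Δx/Fx = (54393/33640) / (54393/3364) = 1/10
check: Δy/Fy = (2387/6728) / (11935/3364) = 1/10 ✓

α = 1/10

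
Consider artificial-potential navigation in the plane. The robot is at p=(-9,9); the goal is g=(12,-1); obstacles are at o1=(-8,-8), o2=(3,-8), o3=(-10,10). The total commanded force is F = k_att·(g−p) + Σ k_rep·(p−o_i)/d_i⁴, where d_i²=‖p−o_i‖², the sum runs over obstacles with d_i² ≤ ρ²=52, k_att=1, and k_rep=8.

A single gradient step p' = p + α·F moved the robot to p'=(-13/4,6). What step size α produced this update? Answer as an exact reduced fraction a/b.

F_att = 1·(g−p) = 1·(21,-10) = (21.0000,-10.0000)
o1: d²=290 > ρ²=52 → inactive
o2: d²=433 > ρ²=52 → inactive
o3: d²=2 ≤ ρ²=52; F_rep = 8·(1,-1)/2² = (2.0000,-2.0000)
F = F_att + ΣF_rep = (23.0000,-12.0000)
Δp = p'−p = (5.7500,-3.0000); α = Δx/Fx = (23/4) / (23) = 1/4
check: Δy/Fy = (-3) / (-12) = 1/4 ✓

α = 1/4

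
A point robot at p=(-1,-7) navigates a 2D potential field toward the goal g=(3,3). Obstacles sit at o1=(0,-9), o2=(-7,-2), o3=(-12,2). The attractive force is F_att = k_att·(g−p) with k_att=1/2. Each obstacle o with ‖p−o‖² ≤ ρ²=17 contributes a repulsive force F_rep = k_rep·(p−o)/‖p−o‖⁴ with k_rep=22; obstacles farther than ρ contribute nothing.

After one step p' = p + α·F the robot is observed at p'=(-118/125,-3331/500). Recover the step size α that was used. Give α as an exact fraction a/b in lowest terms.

α = 1/20

F_att = 1/2·(g−p) = 1/2·(4,10) = (2.0000,5.0000)
o1: d²=5 ≤ ρ²=17; F_rep = 22·(-1,2)/5² = (-0.8800,1.7600)
o2: d²=61 > ρ²=17 → inactive
o3: d²=202 > ρ²=17 → inactive
F = F_att + ΣF_rep = (1.1200,6.7600)
Δp = p'−p = (0.0560,0.3380); α = Δx/Fx = (7/125) / (28/25) = 1/20
check: Δy/Fy = (169/500) / (169/25) = 1/20 ✓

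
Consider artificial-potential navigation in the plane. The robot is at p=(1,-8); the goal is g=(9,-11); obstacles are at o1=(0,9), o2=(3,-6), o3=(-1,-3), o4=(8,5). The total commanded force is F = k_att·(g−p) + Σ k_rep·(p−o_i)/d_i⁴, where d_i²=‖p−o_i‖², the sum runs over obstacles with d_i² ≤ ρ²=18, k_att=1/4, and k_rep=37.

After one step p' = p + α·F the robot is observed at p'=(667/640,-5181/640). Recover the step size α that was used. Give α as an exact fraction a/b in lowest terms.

F_att = 1/4·(g−p) = 1/4·(8,-3) = (2.0000,-0.7500)
o1: d²=290 > ρ²=18 → inactive
o2: d²=8 ≤ ρ²=18; F_rep = 37·(-2,-2)/8² = (-1.1562,-1.1562)
o3: d²=29 > ρ²=18 → inactive
o4: d²=218 > ρ²=18 → inactive
F = F_att + ΣF_rep = (0.8438,-1.9062)
Δp = p'−p = (0.0422,-0.0953); α = Δx/Fx = (27/640) / (27/32) = 1/20
check: Δy/Fy = (-61/640) / (-61/32) = 1/20 ✓

α = 1/20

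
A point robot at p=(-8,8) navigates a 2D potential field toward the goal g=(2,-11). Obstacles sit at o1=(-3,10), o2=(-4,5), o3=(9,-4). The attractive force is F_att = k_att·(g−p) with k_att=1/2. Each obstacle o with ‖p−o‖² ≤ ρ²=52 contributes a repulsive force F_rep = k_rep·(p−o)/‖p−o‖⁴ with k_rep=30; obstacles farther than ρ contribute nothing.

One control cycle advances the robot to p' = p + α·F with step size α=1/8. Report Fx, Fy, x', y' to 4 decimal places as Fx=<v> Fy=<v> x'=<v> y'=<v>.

F_att = 1/2·(g−p) = 1/2·(10,-19) = (5.0000,-9.5000)
o1: d²=29 ≤ ρ²=52; F_rep = 30·(-5,-2)/29² = (-0.1784,-0.0713)
o2: d²=25 ≤ ρ²=52; F_rep = 30·(-4,3)/25² = (-0.1920,0.1440)
o3: d²=433 > ρ²=52 → inactive
F = F_att + ΣF_rep = (4.6296,-9.4273)
p' = p + 1/8·F = (-7.4213,6.8216)

Fx=4.6296 Fy=-9.4273 x'=-7.4213 y'=6.8216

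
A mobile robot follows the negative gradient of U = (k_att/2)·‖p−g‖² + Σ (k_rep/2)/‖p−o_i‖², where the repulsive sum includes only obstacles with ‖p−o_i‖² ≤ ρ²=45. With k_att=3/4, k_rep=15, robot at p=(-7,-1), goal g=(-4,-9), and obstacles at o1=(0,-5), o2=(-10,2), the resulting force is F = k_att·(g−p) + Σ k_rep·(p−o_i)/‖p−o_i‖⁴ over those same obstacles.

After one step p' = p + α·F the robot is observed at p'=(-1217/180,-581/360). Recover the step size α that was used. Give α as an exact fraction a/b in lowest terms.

α = 1/10

F_att = 3/4·(g−p) = 3/4·(3,-8) = (2.2500,-6.0000)
o1: d²=65 > ρ²=45 → inactive
o2: d²=18 ≤ ρ²=45; F_rep = 15·(3,-3)/18² = (0.1389,-0.1389)
F = F_att + ΣF_rep = (2.3889,-6.1389)
Δp = p'−p = (0.2389,-0.6139); α = Δx/Fx = (43/180) / (43/18) = 1/10
check: Δy/Fy = (-221/360) / (-221/36) = 1/10 ✓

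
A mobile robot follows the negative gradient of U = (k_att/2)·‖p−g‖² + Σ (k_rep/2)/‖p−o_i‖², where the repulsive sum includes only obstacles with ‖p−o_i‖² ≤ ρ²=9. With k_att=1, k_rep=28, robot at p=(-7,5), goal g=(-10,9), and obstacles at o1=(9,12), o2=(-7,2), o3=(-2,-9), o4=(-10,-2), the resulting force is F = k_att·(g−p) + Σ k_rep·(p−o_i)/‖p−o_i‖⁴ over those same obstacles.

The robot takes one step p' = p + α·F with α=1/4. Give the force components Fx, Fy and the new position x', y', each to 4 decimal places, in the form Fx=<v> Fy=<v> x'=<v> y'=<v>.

F_att = 1·(g−p) = 1·(-3,4) = (-3.0000,4.0000)
o1: d²=305 > ρ²=9 → inactive
o2: d²=9 ≤ ρ²=9; F_rep = 28·(0,3)/9² = (0.0000,1.0370)
o3: d²=221 > ρ²=9 → inactive
o4: d²=58 > ρ²=9 → inactive
F = F_att + ΣF_rep = (-3.0000,5.0370)
p' = p + 1/4·F = (-7.7500,6.2593)

Fx=-3.0000 Fy=5.0370 x'=-7.7500 y'=6.2593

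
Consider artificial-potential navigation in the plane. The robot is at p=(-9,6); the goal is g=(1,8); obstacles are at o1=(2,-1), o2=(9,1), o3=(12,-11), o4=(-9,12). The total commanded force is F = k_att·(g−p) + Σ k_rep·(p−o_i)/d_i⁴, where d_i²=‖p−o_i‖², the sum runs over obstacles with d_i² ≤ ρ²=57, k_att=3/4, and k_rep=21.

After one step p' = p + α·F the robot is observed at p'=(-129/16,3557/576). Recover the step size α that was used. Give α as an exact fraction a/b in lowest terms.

F_att = 3/4·(g−p) = 3/4·(10,2) = (7.5000,1.5000)
o1: d²=170 > ρ²=57 → inactive
o2: d²=349 > ρ²=57 → inactive
o3: d²=730 > ρ²=57 → inactive
o4: d²=36 ≤ ρ²=57; F_rep = 21·(0,-6)/36² = (0.0000,-0.0972)
F = F_att + ΣF_rep = (7.5000,1.4028)
Δp = p'−p = (0.9375,0.1753); α = Δx/Fx = (15/16) / (15/2) = 1/8
check: Δy/Fy = (101/576) / (101/72) = 1/8 ✓

α = 1/8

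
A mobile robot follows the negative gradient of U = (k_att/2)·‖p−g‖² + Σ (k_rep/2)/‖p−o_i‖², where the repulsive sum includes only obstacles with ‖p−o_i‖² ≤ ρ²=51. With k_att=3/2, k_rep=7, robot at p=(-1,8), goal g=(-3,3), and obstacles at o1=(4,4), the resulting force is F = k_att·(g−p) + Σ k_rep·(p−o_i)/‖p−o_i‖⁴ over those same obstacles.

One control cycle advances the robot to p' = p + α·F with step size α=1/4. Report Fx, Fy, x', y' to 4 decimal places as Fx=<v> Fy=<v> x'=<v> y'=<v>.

F_att = 3/2·(g−p) = 3/2·(-2,-5) = (-3.0000,-7.5000)
o1: d²=41 ≤ ρ²=51; F_rep = 7·(-5,4)/41² = (-0.0208,0.0167)
F = F_att + ΣF_rep = (-3.0208,-7.4833)
p' = p + 1/4·F = (-1.7552,6.1292)

Fx=-3.0208 Fy=-7.4833 x'=-1.7552 y'=6.1292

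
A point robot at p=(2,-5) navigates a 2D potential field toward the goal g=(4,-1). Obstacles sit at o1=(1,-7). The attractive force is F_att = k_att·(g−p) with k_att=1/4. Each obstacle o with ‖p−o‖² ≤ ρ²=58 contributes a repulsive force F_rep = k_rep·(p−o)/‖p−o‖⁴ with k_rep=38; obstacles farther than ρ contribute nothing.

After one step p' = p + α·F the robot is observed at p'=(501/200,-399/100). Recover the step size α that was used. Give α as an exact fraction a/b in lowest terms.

F_att = 1/4·(g−p) = 1/4·(2,4) = (0.5000,1.0000)
o1: d²=5 ≤ ρ²=58; F_rep = 38·(1,2)/5² = (1.5200,3.0400)
F = F_att + ΣF_rep = (2.0200,4.0400)
Δp = p'−p = (0.5050,1.0100); α = Δx/Fx = (101/200) / (101/50) = 1/4
check: Δy/Fy = (101/100) / (101/25) = 1/4 ✓

α = 1/4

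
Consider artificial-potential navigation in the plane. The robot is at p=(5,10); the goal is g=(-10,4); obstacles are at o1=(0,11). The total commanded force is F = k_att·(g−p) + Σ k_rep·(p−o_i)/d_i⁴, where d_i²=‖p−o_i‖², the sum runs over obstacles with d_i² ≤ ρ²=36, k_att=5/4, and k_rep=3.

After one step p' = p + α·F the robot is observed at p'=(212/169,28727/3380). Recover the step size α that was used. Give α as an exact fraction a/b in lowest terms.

α = 1/5

F_att = 5/4·(g−p) = 5/4·(-15,-6) = (-18.7500,-7.5000)
o1: d²=26 ≤ ρ²=36; F_rep = 3·(5,-1)/26² = (0.0222,-0.0044)
F = F_att + ΣF_rep = (-18.7278,-7.5044)
Δp = p'−p = (-3.7456,-1.5009); α = Δx/Fx = (-633/169) / (-3165/169) = 1/5
check: Δy/Fy = (-5073/3380) / (-5073/676) = 1/5 ✓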